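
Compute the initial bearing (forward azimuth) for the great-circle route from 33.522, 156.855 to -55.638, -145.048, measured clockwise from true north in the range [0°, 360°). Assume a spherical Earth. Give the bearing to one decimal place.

150.7°

Δλ = -145.048 − 156.855 = -301.903°; wrapped into (−180°, 180°]: 58.097°.
θ = atan2( sin Δλ · cos φ₂ , cos φ₁ · sin φ₂ − sin φ₁ · cos φ₂ · cos Δλ )
  = atan2(0.47916, -0.85292) = 150.673° → normalised to [0°, 360°): 150.673°.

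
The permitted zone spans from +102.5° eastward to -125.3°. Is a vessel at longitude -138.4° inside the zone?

Band width going east from +102.5° to -125.3°: ((-125.3 − 102.5) mod 360) = 132.2°.
Offset of -138.4° east of the west edge: ((-138.4 − 102.5) mod 360) = 119.1°.
119.1° ≤ 132.2° ⇒ inside.

Yes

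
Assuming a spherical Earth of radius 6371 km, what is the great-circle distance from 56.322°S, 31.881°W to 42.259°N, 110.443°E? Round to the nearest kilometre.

16922 km

Δλ = 110.443 − -31.881 = 142.324°.
Δφ = 42.259 − -56.322 = 98.581°.
a = sin²(Δφ/2) + cos φ₁ · cos φ₂ · sin²(Δλ/2) = 0.942225.
c = 2·atan2(√a, √(1−a)) = 2.65611 rad → d = 6371·c ≈ 16922.08 km.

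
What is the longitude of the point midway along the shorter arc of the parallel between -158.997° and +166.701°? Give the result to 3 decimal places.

-176.148°

Signed shortest Δλ from -158.997° to +166.701° is -34.302°.
Midpoint longitude = -158.997° + (-34.302°)/2 = -158.997° − 17.151° = -176.148°.
(The naïve average (-158.997 + +166.701)/2 = 3.852° is on the wrong side of the globe.)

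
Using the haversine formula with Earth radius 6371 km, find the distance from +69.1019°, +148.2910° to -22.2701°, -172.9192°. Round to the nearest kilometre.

10625 km

Δλ = -172.9192 − 148.2910 = -321.2102°; wrapped into (−180°, 180°]: 38.7898°.
Δφ = -22.2701 − 69.1019 = -91.3720°.
a = sin²(Δφ/2) + cos φ₁ · cos φ₂ · sin²(Δλ/2) = 0.548374.
c = 2·atan2(√a, √(1−a)) = 1.66770 rad → d = 6371·c ≈ 10624.89 km.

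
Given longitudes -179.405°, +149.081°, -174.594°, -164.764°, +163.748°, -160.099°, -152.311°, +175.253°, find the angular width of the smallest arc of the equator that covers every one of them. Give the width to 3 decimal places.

58.608°

Sort the longitudes: -179.405°, -174.594°, -164.764°, -160.099°, -152.311°, +149.081°, +163.748°, +175.253°.
Eastward gaps between consecutive values (wrapping around): 4.811°, 9.830°, 4.665°, 7.788°, 301.392°, 14.667°, 11.505°, 5.342°.
Largest gap = 301.392° ⇒ minimal covering band is its complement: 360° − 301.392° = 58.608°.
Band runs from +149.081° eastward to -152.311°, crossing the antimeridian.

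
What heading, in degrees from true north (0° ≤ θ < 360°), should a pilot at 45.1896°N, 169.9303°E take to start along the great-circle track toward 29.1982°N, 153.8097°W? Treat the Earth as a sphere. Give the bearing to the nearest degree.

107°

Δλ = -153.8097 − 169.9303 = -323.7400°; wrapped into (−180°, 180°]: 36.2600°.
θ = atan2( sin Δλ · cos φ₂ , cos φ₁ · sin φ₂ − sin φ₁ · cos φ₂ · cos Δλ )
  = atan2(0.51630, -0.15556) = 106.768° → normalised to [0°, 360°): 106.768°.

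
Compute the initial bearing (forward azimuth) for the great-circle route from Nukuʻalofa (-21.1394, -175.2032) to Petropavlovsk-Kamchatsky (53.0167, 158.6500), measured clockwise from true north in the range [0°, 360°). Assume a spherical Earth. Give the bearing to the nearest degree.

Δλ = 158.6500 − -175.2032 = 333.8532°; wrapped into (−180°, 180°]: -26.1468°.
θ = atan2( sin Δλ · cos φ₂ , cos φ₁ · sin φ₂ − sin φ₁ · cos φ₂ · cos Δλ )
  = atan2(-0.26510, 0.93981) = -15.753° → normalised to [0°, 360°): 344.247°.

344°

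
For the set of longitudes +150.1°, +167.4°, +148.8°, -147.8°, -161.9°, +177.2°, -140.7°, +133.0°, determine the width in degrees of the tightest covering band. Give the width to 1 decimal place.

86.3°

Sort the longitudes: -161.9°, -147.8°, -140.7°, +133.0°, +148.8°, +150.1°, +167.4°, +177.2°.
Eastward gaps between consecutive values (wrapping around): 14.1°, 7.1°, 273.7°, 15.8°, 1.3°, 17.3°, 9.8°, 20.9°.
Largest gap = 273.7° ⇒ minimal covering band is its complement: 360° − 273.7° = 86.3°.
Band runs from +133.0° eastward to -140.7°, crossing the antimeridian.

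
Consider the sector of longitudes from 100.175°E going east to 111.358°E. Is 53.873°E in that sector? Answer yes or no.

No

Band width going east from +100.175° to +111.358°: ((111.358 − 100.175) mod 360) = 11.183°.
Offset of +53.873° east of the west edge: ((53.873 − 100.175) mod 360) = 313.698°.
313.698° > 11.183° ⇒ outside.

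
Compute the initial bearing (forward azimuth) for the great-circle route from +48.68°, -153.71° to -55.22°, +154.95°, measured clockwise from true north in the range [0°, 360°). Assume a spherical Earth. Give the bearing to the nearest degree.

Δλ = 154.95 − -153.71 = 308.66°; wrapped into (−180°, 180°]: -51.34°.
θ = atan2( sin Δλ · cos φ₂ , cos φ₁ · sin φ₂ − sin φ₁ · cos φ₂ · cos Δλ )
  = atan2(-0.44543, -0.80993) = -151.191° → normalised to [0°, 360°): 208.809°.

209°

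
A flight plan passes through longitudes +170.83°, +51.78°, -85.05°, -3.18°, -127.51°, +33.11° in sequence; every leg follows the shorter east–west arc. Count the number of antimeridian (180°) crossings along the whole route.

0

Leg 1: +170.83° → +51.78°, shortest Δλ = -119.05° (west) — does not cross 180°.
Leg 2: +51.78° → -85.05°, shortest Δλ = -136.83° (west) — does not cross 180°.
Leg 3: -85.05° → -3.18°, shortest Δλ = 81.87° (east) — does not cross 180°.
Leg 4: -3.18° → -127.51°, shortest Δλ = -124.33° (west) — does not cross 180°.
Leg 5: -127.51° → +33.11°, shortest Δλ = 160.62° (east) — does not cross 180°.
Total crossings: 0.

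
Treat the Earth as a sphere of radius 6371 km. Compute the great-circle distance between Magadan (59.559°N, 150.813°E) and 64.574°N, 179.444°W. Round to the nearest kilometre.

Δλ = -179.444 − 150.813 = -330.257°; wrapped into (−180°, 180°]: 29.743°.
Δφ = 64.574 − 59.559 = 5.015°.
a = sin²(Δφ/2) + cos φ₁ · cos φ₂ · sin²(Δλ/2) = 0.016243.
c = 2·atan2(√a, √(1−a)) = 0.25559 rad → d = 6371·c ≈ 1628.36 km.

1628 km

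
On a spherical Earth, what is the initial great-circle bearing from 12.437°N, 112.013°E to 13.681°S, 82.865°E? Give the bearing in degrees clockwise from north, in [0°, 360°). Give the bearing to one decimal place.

Δλ = 82.865 − 112.013 = -29.148°.
θ = atan2( sin Δλ · cos φ₂ , cos φ₁ · sin φ₂ − sin φ₁ · cos φ₂ · cos Δλ )
  = atan2(-0.47325, -0.41372) = -131.161° → normalised to [0°, 360°): 228.839°.

228.8°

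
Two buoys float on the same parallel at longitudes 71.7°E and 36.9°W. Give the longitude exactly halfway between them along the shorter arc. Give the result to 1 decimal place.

17.4°E

Signed shortest Δλ from +71.7° to -36.9° is -108.6°.
Midpoint longitude = +71.7° + (-108.6°)/2 = +71.7° − 54.3° = +17.4°.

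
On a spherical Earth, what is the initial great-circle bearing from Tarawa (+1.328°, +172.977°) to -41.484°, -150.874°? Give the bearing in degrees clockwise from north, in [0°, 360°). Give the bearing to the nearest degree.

Δλ = -150.874 − 172.977 = -323.851°; wrapped into (−180°, 180°]: 36.149°.
θ = atan2( sin Δλ · cos φ₂ , cos φ₁ · sin φ₂ − sin φ₁ · cos φ₂ · cos Δλ )
  = atan2(0.44191, -0.67625) = 146.837° → normalised to [0°, 360°): 146.837°.

147°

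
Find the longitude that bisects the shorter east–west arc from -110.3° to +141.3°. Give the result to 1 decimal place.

-164.5°

Signed shortest Δλ from -110.3° to +141.3° is -108.4°.
Midpoint longitude = -110.3° + (-108.4°)/2 = -110.3° − 54.2° = -164.5°.
(The naïve average (-110.3 + +141.3)/2 = 15.5° is on the wrong side of the globe.)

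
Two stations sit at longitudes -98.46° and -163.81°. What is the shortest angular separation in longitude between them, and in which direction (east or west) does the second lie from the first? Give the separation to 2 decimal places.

65.35° west

Raw difference: -163.81 − -98.46 = -65.35°.
Normalise into (−180°, 180°]: -65.35° stays -65.35°.
Negative ⇒ the second point lies to the west; separation 65.35°.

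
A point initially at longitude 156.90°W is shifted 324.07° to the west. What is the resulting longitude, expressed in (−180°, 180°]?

Start at -156.90°; shift −324.07° → -480.97°.
-480.97° lies outside (−180°, 180°]; add 360° → -120.97°.

120.97°W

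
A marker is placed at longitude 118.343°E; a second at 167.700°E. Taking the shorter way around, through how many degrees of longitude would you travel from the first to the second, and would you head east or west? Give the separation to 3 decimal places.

Raw difference: 167.700 − 118.343 = 49.357°.
Normalise into (−180°, 180°]: 49.357° stays 49.357°.
Positive ⇒ the second point lies to the east; separation 49.357°.

49.357° east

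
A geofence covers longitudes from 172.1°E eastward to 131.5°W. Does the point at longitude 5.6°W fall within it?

Band width going east from +172.1° to -131.5°: ((-131.5 − 172.1) mod 360) = 56.4°.
Offset of -5.6° east of the west edge: ((-5.6 − 172.1) mod 360) = 182.3°.
182.3° > 56.4° ⇒ outside.

No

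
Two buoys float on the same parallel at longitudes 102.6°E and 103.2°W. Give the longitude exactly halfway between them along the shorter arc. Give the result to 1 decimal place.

179.7°E

Signed shortest Δλ from +102.6° to -103.2° is +154.2°.
Midpoint longitude = +102.6° + (+154.2°)/2 = +102.6° + 77.1° = +179.7°.
(The naïve average (+102.6 + -103.2)/2 = -0.3° is on the wrong side of the globe.)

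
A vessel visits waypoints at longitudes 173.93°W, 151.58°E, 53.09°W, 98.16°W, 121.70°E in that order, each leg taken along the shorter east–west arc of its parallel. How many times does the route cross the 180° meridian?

3

Leg 1: -173.93° → +151.58°, shortest Δλ = -34.49° (west) — crosses 180°.
Leg 2: +151.58° → -53.09°, shortest Δλ = 155.33° (east) — crosses 180°.
Leg 3: -53.09° → -98.16°, shortest Δλ = -45.07° (west) — does not cross 180°.
Leg 4: -98.16° → +121.70°, shortest Δλ = -140.14° (west) — crosses 180°.
Total crossings: 3.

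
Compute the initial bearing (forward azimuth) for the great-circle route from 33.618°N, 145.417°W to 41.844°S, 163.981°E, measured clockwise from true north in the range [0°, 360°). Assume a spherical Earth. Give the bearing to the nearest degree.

215°

Δλ = 163.981 − -145.417 = 309.398°; wrapped into (−180°, 180°]: -50.602°.
θ = atan2( sin Δλ · cos φ₂ , cos φ₁ · sin φ₂ − sin φ₁ · cos φ₂ · cos Δλ )
  = atan2(-0.57568, -0.81731) = -144.841° → normalised to [0°, 360°): 215.159°.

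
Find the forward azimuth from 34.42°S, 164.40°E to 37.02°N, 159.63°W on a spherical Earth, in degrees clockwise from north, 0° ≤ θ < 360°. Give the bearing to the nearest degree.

Δλ = -159.63 − 164.40 = -324.03°; wrapped into (−180°, 180°]: 35.97°.
θ = atan2( sin Δλ · cos φ₂ , cos φ₁ · sin φ₂ − sin φ₁ · cos φ₂ · cos Δλ )
  = atan2(0.46896, 0.86194) = 28.550° → normalised to [0°, 360°): 28.550°.

29°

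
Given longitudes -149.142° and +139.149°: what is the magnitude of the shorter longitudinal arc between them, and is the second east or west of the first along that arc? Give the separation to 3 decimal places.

Raw difference: 139.149 − -149.142 = 288.291°.
Normalise into (−180°, 180°]: 288.291° − 360° = -71.709°.
Negative ⇒ the second point lies to the west; separation 71.709°.

71.709° west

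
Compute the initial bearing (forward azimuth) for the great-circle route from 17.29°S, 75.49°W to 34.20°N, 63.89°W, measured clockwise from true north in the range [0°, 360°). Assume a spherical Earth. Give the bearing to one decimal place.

Δλ = -63.89 − -75.49 = 11.60°.
θ = atan2( sin Δλ · cos φ₂ , cos φ₁ · sin φ₂ − sin φ₁ · cos φ₂ · cos Δλ )
  = atan2(0.16631, 0.77748) = 12.074° → normalised to [0°, 360°): 12.074°.

12.1°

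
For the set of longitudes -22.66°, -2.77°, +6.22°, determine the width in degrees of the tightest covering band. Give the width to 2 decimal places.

28.88°

Sort the longitudes: -22.66°, -2.77°, +6.22°.
Eastward gaps between consecutive values (wrapping around): 19.89°, 8.99°, 331.12°.
Largest gap = 331.12° ⇒ minimal covering band is its complement: 360° − 331.12° = 28.88°.
Band runs from -22.66° eastward to +6.22°.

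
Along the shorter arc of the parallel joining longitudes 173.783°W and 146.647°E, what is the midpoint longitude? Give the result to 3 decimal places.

Signed shortest Δλ from -173.783° to +146.647° is -39.570°.
Midpoint longitude = -173.783° + (-39.570°)/2 = -173.783° − 19.785° = -193.568°.
Normalise into (−180°, 180°]: +166.432°.
(The naïve average (-173.783 + +146.647)/2 = -13.568° is on the wrong side of the globe.)

166.432°E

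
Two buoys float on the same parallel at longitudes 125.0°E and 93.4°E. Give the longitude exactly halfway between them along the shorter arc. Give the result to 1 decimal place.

109.2°E

Signed shortest Δλ from +125.0° to +93.4° is -31.6°.
Midpoint longitude = +125.0° + (-31.6°)/2 = +125.0° − 15.8° = +109.2°.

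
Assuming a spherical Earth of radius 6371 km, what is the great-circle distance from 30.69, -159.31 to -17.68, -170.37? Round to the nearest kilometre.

Δλ = -170.37 − -159.31 = -11.06°.
Δφ = -17.68 − 30.69 = -48.37°.
a = sin²(Δφ/2) + cos φ₁ · cos φ₂ · sin²(Δλ/2) = 0.175450.
c = 2·atan2(√a, √(1−a)) = 0.86440 rad → d = 6371·c ≈ 5507.06 km.

5507 km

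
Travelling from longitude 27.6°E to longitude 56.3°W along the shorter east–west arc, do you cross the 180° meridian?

No

Signed shortest Δλ = ((-56.3 − 27.6 + 180) mod 360) − 180 = -83.9°.
Going west by 83.9° from +27.6° reaches -56.3° without touching 180°.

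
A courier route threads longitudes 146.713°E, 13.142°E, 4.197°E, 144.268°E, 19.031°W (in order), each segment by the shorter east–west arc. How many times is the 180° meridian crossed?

0

Leg 1: +146.713° → +13.142°, shortest Δλ = -133.571° (west) — does not cross 180°.
Leg 2: +13.142° → +4.197°, shortest Δλ = -8.945° (west) — does not cross 180°.
Leg 3: +4.197° → +144.268°, shortest Δλ = 140.071° (east) — does not cross 180°.
Leg 4: +144.268° → -19.031°, shortest Δλ = -163.299° (west) — does not cross 180°.
Total crossings: 0.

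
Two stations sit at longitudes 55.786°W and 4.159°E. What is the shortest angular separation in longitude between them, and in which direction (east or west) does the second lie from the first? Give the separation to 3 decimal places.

Raw difference: 4.159 − -55.786 = 59.945°.
Normalise into (−180°, 180°]: 59.945° stays 59.945°.
Positive ⇒ the second point lies to the east; separation 59.945°.

59.945° east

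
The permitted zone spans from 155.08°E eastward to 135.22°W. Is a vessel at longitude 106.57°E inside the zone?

No

Band width going east from +155.08° to -135.22°: ((-135.22 − 155.08) mod 360) = 69.70°.
Offset of +106.57° east of the west edge: ((106.57 − 155.08) mod 360) = 311.49°.
311.49° > 69.70° ⇒ outside.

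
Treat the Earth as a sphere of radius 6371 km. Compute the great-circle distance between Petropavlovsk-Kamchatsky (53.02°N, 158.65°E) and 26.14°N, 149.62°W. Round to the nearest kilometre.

5188 km

Δλ = -149.62 − 158.65 = -308.27°; wrapped into (−180°, 180°]: 51.73°.
Δφ = 26.14 − 53.02 = -26.88°.
a = sin²(Δφ/2) + cos φ₁ · cos φ₂ · sin²(Δλ/2) = 0.156795.
c = 2·atan2(√a, √(1−a)) = 0.81426 rad → d = 6371·c ≈ 5187.62 km.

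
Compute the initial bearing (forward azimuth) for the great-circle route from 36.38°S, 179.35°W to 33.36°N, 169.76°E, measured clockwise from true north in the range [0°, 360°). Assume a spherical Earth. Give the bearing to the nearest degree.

Δλ = 169.76 − -179.35 = 349.11°; wrapped into (−180°, 180°]: -10.89°.
θ = atan2( sin Δλ · cos φ₂ , cos φ₁ · sin φ₂ − sin φ₁ · cos φ₂ · cos Δλ )
  = atan2(-0.15780, 0.92921) = -9.638° → normalised to [0°, 360°): 350.362°.

350°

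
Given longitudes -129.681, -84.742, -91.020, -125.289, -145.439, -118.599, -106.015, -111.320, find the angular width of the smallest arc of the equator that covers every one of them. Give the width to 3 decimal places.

60.697°

Sort the longitudes: -145.439°, -129.681°, -125.289°, -118.599°, -111.320°, -106.015°, -91.020°, -84.742°.
Eastward gaps between consecutive values (wrapping around): 15.758°, 4.392°, 6.690°, 7.279°, 5.305°, 14.995°, 6.278°, 299.303°.
Largest gap = 299.303° ⇒ minimal covering band is its complement: 360° − 299.303° = 60.697°.
Band runs from -145.439° eastward to -84.742°.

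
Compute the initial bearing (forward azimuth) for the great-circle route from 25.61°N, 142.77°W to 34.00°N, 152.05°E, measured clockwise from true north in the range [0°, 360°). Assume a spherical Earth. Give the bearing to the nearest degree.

Δλ = 152.05 − -142.77 = 294.82°; wrapped into (−180°, 180°]: -65.18°.
θ = atan2( sin Δλ · cos φ₂ , cos φ₁ · sin φ₂ − sin φ₁ · cos φ₂ · cos Δλ )
  = atan2(-0.75246, 0.35383) = -64.815° → normalised to [0°, 360°): 295.185°.

295°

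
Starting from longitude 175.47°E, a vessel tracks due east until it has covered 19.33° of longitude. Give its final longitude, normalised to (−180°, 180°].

165.20°W

Start at +175.47°; shift +19.33° → +194.80°.
+194.80° lies outside (−180°, 180°]; subtract 360° → -165.20°.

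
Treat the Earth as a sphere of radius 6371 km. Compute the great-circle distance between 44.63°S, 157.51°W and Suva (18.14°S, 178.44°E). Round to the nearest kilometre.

3697 km

Δλ = 178.44 − -157.51 = 335.95°; wrapped into (−180°, 180°]: -24.05°.
Δφ = -18.14 − -44.63 = 26.49°.
a = sin²(Δφ/2) + cos φ₁ · cos φ₂ · sin²(Δλ/2) = 0.081848.
c = 2·atan2(√a, √(1−a)) = 0.58029 rad → d = 6371·c ≈ 3697.03 km.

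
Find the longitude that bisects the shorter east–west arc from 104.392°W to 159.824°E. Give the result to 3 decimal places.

Signed shortest Δλ from -104.392° to +159.824° is -95.784°.
Midpoint longitude = -104.392° + (-95.784°)/2 = -104.392° − 47.892° = -152.284°.
(The naïve average (-104.392 + +159.824)/2 = 27.716° is on the wrong side of the globe.)

152.284°W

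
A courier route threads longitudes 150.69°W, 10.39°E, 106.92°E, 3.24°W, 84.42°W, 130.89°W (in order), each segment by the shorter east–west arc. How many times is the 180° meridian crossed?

0

Leg 1: -150.69° → +10.39°, shortest Δλ = 161.08° (east) — does not cross 180°.
Leg 2: +10.39° → +106.92°, shortest Δλ = 96.53° (east) — does not cross 180°.
Leg 3: +106.92° → -3.24°, shortest Δλ = -110.16° (west) — does not cross 180°.
Leg 4: -3.24° → -84.42°, shortest Δλ = -81.18° (west) — does not cross 180°.
Leg 5: -84.42° → -130.89°, shortest Δλ = -46.47° (west) — does not cross 180°.
Total crossings: 0.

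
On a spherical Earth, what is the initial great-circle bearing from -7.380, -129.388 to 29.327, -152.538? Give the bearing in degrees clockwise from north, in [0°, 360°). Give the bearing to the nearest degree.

Δλ = -152.538 − -129.388 = -23.150°.
θ = atan2( sin Δλ · cos φ₂ , cos φ₁ · sin φ₂ − sin φ₁ · cos φ₂ · cos Δλ )
  = atan2(-0.34275, 0.58871) = -30.209° → normalised to [0°, 360°): 329.791°.

330°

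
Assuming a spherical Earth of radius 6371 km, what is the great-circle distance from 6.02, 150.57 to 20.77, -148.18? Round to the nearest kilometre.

Δλ = -148.18 − 150.57 = -298.75°; wrapped into (−180°, 180°]: 61.25°.
Δφ = 20.77 − 6.02 = 14.75°.
a = sin²(Δφ/2) + cos φ₁ · cos φ₂ · sin²(Δλ/2) = 0.257780.
c = 2·atan2(√a, √(1−a)) = 1.06507 rad → d = 6371·c ≈ 6785.58 km.

6786 km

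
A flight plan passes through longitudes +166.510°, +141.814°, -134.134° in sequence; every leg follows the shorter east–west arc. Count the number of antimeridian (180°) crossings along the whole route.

1

Leg 1: +166.510° → +141.814°, shortest Δλ = -24.696° (west) — does not cross 180°.
Leg 2: +141.814° → -134.134°, shortest Δλ = 84.052° (east) — crosses 180°.
Total crossings: 1.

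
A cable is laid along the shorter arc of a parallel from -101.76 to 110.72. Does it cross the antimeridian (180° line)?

Yes

Naïve |110.72 − -101.76| = 212.48° > 180°, so the shorter arc goes the other way round — across 180°.
Signed shortest Δλ = ((110.72 − -101.76 + 180) mod 360) − 180 = -147.52°.
Going west by 147.52° from -101.76° passes through 180° before reaching +110.72°.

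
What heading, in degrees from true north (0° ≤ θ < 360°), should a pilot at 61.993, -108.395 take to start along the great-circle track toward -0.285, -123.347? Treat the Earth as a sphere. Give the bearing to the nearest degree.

Δλ = -123.347 − -108.395 = -14.952°.
θ = atan2( sin Δλ · cos φ₂ , cos φ₁ · sin φ₂ − sin φ₁ · cos φ₂ · cos Δλ )
  = atan2(-0.25801, -0.85532) = -163.214° → normalised to [0°, 360°): 196.786°.

197°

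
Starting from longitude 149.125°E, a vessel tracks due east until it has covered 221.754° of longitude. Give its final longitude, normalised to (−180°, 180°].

Start at +149.125°; shift +221.754° → +370.879°.
+370.879° lies outside (−180°, 180°]; subtract 360° → +10.879°.

10.879°E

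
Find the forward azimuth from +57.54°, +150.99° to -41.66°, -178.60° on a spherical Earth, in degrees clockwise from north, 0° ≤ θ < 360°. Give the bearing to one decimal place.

Δλ = -178.60 − 150.99 = -329.59°; wrapped into (−180°, 180°]: 30.41°.
θ = atan2( sin Δλ · cos φ₂ , cos φ₁ · sin φ₂ − sin φ₁ · cos φ₂ · cos Δλ )
  = atan2(0.37817, -0.90041) = 157.218° → normalised to [0°, 360°): 157.218°.

157.2°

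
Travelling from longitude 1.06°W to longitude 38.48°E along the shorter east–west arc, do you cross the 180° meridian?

No

Signed shortest Δλ = ((38.48 − -1.06 + 180) mod 360) − 180 = 39.54°.
Going east by 39.54° from -1.06° reaches +38.48° without touching 180°.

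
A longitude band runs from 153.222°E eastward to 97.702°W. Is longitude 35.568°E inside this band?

No

Band width going east from +153.222° to -97.702°: ((-97.702 − 153.222) mod 360) = 109.076°.
Offset of +35.568° east of the west edge: ((35.568 − 153.222) mod 360) = 242.346°.
242.346° > 109.076° ⇒ outside.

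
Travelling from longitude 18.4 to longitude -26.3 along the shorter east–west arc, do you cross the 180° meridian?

No

Signed shortest Δλ = ((-26.3 − 18.4 + 180) mod 360) − 180 = -44.7°.
Going west by 44.7° from +18.4° reaches -26.3° without touching 180°.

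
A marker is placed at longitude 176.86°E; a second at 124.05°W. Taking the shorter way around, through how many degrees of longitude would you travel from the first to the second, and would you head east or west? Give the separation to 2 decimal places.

59.09° east

Raw difference: -124.05 − 176.86 = -300.91°.
Normalise into (−180°, 180°]: -300.91° + 360° = 59.09°.
Positive ⇒ the second point lies to the east; separation 59.09°.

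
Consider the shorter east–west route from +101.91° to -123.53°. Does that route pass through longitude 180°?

Naïve |-123.53 − 101.91| = 225.44° > 180°, so the shorter arc goes the other way round — across 180°.
Signed shortest Δλ = ((-123.53 − 101.91 + 180) mod 360) − 180 = 134.56°.
Going east by 134.56° from +101.91° passes through 180° before reaching -123.53°.

Yes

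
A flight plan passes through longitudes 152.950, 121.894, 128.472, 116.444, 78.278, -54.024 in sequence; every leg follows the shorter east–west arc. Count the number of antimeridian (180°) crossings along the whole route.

Leg 1: +152.950° → +121.894°, shortest Δλ = -31.056° (west) — does not cross 180°.
Leg 2: +121.894° → +128.472°, shortest Δλ = 6.578° (east) — does not cross 180°.
Leg 3: +128.472° → +116.444°, shortest Δλ = -12.028° (west) — does not cross 180°.
Leg 4: +116.444° → +78.278°, shortest Δλ = -38.166° (west) — does not cross 180°.
Leg 5: +78.278° → -54.024°, shortest Δλ = -132.302° (west) — does not cross 180°.
Total crossings: 0.

0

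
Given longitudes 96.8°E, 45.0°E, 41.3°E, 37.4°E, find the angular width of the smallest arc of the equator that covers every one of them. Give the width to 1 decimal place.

Sort the longitudes: +37.4°, +41.3°, +45.0°, +96.8°.
Eastward gaps between consecutive values (wrapping around): 3.9°, 3.7°, 51.8°, 300.6°.
Largest gap = 300.6° ⇒ minimal covering band is its complement: 360° − 300.6° = 59.4°.
Band runs from +37.4° eastward to +96.8°.

59.4°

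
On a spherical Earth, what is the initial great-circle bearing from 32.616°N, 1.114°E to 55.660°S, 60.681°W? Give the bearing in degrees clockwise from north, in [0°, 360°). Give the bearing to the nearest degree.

Δλ = -60.681 − 1.114 = -61.795°.
θ = atan2( sin Δλ · cos φ₂ , cos φ₁ · sin φ₂ − sin φ₁ · cos φ₂ · cos Δλ )
  = atan2(-0.49712, -0.83920) = -149.358° → normalised to [0°, 360°): 210.642°.

211°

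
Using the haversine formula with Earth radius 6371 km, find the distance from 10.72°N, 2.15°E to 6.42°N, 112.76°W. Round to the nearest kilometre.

12563 km

Δλ = -112.76 − 2.15 = -114.91°.
Δφ = 6.42 − 10.72 = -4.30°.
a = sin²(Δφ/2) + cos φ₁ · cos φ₂ · sin²(Δλ/2) = 0.695225.
c = 2·atan2(√a, √(1−a)) = 1.97192 rad → d = 6371·c ≈ 12563.08 km.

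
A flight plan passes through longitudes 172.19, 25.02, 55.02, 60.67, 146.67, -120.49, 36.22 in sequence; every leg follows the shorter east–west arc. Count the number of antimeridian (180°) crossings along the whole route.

1

Leg 1: +172.19° → +25.02°, shortest Δλ = -147.17° (west) — does not cross 180°.
Leg 2: +25.02° → +55.02°, shortest Δλ = 30.0° (east) — does not cross 180°.
Leg 3: +55.02° → +60.67°, shortest Δλ = 5.65° (east) — does not cross 180°.
Leg 4: +60.67° → +146.67°, shortest Δλ = 86.0° (east) — does not cross 180°.
Leg 5: +146.67° → -120.49°, shortest Δλ = 92.84° (east) — crosses 180°.
Leg 6: -120.49° → +36.22°, shortest Δλ = 156.71° (east) — does not cross 180°.
Total crossings: 1.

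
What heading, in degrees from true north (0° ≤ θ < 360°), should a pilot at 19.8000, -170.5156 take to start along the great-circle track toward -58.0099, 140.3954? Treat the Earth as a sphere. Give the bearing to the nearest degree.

204°

Δλ = 140.3954 − -170.5156 = 310.9110°; wrapped into (−180°, 180°]: -49.0890°.
θ = atan2( sin Δλ · cos φ₂ , cos φ₁ · sin φ₂ − sin φ₁ · cos φ₂ · cos Δλ )
  = atan2(-0.40036, -0.91552) = -156.380° → normalised to [0°, 360°): 203.620°.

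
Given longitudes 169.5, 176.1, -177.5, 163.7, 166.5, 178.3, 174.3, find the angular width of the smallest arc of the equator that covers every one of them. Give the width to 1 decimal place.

Sort the longitudes: -177.5°, +163.7°, +166.5°, +169.5°, +174.3°, +176.1°, +178.3°.
Eastward gaps between consecutive values (wrapping around): 341.2°, 2.8°, 3.0°, 4.8°, 1.8°, 2.2°, 4.2°.
Largest gap = 341.2° ⇒ minimal covering band is its complement: 360° − 341.2° = 18.8°.
Band runs from +163.7° eastward to -177.5°, crossing the antimeridian.

18.8°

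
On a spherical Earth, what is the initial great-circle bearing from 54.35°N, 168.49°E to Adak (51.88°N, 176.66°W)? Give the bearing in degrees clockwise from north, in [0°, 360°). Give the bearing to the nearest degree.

Δλ = -176.66 − 168.49 = -345.15°; wrapped into (−180°, 180°]: 14.85°.
θ = atan2( sin Δλ · cos φ₂ , cos φ₁ · sin φ₂ − sin φ₁ · cos φ₂ · cos Δλ )
  = atan2(0.15821, -0.02634) = 99.453° → normalised to [0°, 360°): 99.453°.

99°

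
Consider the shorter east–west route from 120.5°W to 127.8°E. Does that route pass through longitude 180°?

Yes

Naïve |127.8 − -120.5| = 248.3° > 180°, so the shorter arc goes the other way round — across 180°.
Signed shortest Δλ = ((127.8 − -120.5 + 180) mod 360) − 180 = -111.7°.
Going west by 111.7° from -120.5° passes through 180° before reaching +127.8°.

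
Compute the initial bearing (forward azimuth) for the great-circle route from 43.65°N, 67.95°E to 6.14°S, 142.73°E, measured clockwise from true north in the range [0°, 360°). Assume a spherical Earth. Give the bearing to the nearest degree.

105°

Δλ = 142.73 − 67.95 = 74.78°.
θ = atan2( sin Δλ · cos φ₂ , cos φ₁ · sin φ₂ − sin φ₁ · cos φ₂ · cos Δλ )
  = atan2(0.95939, -0.25756) = 105.027° → normalised to [0°, 360°): 105.027°.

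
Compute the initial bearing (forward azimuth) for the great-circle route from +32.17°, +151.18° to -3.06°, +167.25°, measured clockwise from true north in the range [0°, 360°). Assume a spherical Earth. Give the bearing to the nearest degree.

Δλ = 167.25 − 151.18 = 16.07°.
θ = atan2( sin Δλ · cos φ₂ , cos φ₁ · sin φ₂ − sin φ₁ · cos φ₂ · cos Δλ )
  = atan2(0.27642, -0.55608) = 153.569° → normalised to [0°, 360°): 153.569°.

154°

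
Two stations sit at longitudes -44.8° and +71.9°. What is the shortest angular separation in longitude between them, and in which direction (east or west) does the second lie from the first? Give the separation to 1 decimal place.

116.7° east

Raw difference: 71.9 − -44.8 = 116.7°.
Normalise into (−180°, 180°]: 116.7° stays 116.7°.
Positive ⇒ the second point lies to the east; separation 116.7°.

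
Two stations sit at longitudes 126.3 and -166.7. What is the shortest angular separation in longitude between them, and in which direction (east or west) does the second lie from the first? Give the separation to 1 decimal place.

67.0° east

Raw difference: -166.7 − 126.3 = -293.0°.
Normalise into (−180°, 180°]: -293.0° + 360° = 67.0°.
Positive ⇒ the second point lies to the east; separation 67.0°.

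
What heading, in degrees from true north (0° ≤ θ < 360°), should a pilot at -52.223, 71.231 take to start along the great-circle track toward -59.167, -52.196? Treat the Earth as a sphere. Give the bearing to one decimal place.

Δλ = -52.196 − 71.231 = -123.427°.
θ = atan2( sin Δλ · cos φ₂ , cos φ₁ · sin φ₂ − sin φ₁ · cos φ₂ · cos Δλ )
  = atan2(-0.42776, -0.74917) = -150.275° → normalised to [0°, 360°): 209.725°.

209.7°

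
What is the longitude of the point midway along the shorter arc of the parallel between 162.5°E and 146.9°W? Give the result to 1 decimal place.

172.2°W

Signed shortest Δλ from +162.5° to -146.9° is +50.6°.
Midpoint longitude = +162.5° + (+50.6°)/2 = +162.5° + 25.3° = +187.8°.
Normalise into (−180°, 180°]: -172.2°.
(The naïve average (+162.5 + -146.9)/2 = 7.8° is on the wrong side of the globe.)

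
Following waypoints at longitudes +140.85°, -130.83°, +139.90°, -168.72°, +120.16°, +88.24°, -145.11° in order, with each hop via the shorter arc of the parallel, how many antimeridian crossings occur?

5

Leg 1: +140.85° → -130.83°, shortest Δλ = 88.32° (east) — crosses 180°.
Leg 2: -130.83° → +139.90°, shortest Δλ = -89.27° (west) — crosses 180°.
Leg 3: +139.90° → -168.72°, shortest Δλ = 51.38° (east) — crosses 180°.
Leg 4: -168.72° → +120.16°, shortest Δλ = -71.12° (west) — crosses 180°.
Leg 5: +120.16° → +88.24°, shortest Δλ = -31.92° (west) — does not cross 180°.
Leg 6: +88.24° → -145.11°, shortest Δλ = 126.65° (east) — crosses 180°.
Total crossings: 5.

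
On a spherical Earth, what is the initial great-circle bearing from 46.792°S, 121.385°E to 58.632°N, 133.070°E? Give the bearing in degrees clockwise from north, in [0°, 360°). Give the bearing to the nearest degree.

Δλ = 133.070 − 121.385 = 11.685°.
θ = atan2( sin Δλ · cos φ₂ , cos φ₁ · sin φ₂ − sin φ₁ · cos φ₂ · cos Δλ )
  = atan2(0.10542, 0.95612) = 6.292° → normalised to [0°, 360°): 6.292°.

6°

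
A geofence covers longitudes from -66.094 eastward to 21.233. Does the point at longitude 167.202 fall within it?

No

Band width going east from -66.094° to +21.233°: ((21.233 − -66.094) mod 360) = 87.327°.
Offset of +167.202° east of the west edge: ((167.202 − -66.094) mod 360) = 233.296°.
233.296° > 87.327° ⇒ outside.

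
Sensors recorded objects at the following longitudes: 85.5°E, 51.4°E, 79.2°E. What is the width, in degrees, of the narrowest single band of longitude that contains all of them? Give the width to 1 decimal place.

34.1°

Sort the longitudes: +51.4°, +79.2°, +85.5°.
Eastward gaps between consecutive values (wrapping around): 27.8°, 6.3°, 325.9°.
Largest gap = 325.9° ⇒ minimal covering band is its complement: 360° − 325.9° = 34.1°.
Band runs from +51.4° eastward to +85.5°.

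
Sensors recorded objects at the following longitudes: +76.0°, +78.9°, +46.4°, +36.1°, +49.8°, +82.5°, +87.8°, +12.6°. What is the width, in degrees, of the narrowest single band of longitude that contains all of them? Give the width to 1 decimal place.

Sort the longitudes: +12.6°, +36.1°, +46.4°, +49.8°, +76.0°, +78.9°, +82.5°, +87.8°.
Eastward gaps between consecutive values (wrapping around): 23.5°, 10.3°, 3.4°, 26.2°, 2.9°, 3.6°, 5.3°, 284.8°.
Largest gap = 284.8° ⇒ minimal covering band is its complement: 360° − 284.8° = 75.2°.
Band runs from +12.6° eastward to +87.8°.

75.2°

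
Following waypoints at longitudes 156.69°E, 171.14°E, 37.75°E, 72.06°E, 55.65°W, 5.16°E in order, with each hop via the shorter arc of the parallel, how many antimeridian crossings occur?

0

Leg 1: +156.69° → +171.14°, shortest Δλ = 14.45° (east) — does not cross 180°.
Leg 2: +171.14° → +37.75°, shortest Δλ = -133.39° (west) — does not cross 180°.
Leg 3: +37.75° → +72.06°, shortest Δλ = 34.31° (east) — does not cross 180°.
Leg 4: +72.06° → -55.65°, shortest Δλ = -127.71° (west) — does not cross 180°.
Leg 5: -55.65° → +5.16°, shortest Δλ = 60.81° (east) — does not cross 180°.
Total crossings: 0.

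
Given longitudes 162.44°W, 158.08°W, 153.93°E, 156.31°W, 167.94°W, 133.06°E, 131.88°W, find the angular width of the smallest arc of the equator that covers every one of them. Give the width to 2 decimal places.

Sort the longitudes: -167.94°, -162.44°, -158.08°, -156.31°, -131.88°, +133.06°, +153.93°.
Eastward gaps between consecutive values (wrapping around): 5.50°, 4.36°, 1.77°, 24.43°, 264.94°, 20.87°, 38.13°.
Largest gap = 264.94° ⇒ minimal covering band is its complement: 360° − 264.94° = 95.06°.
Band runs from +133.06° eastward to -131.88°, crossing the antimeridian.

95.06°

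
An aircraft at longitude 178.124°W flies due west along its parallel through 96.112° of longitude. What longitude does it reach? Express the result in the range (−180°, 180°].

Start at -178.124°; shift −96.112° → -274.236°.
-274.236° lies outside (−180°, 180°]; add 360° → +85.764°.

85.764°E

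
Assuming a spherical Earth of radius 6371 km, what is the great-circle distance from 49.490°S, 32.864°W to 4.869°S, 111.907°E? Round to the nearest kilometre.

Δλ = 111.907 − -32.864 = 144.771°.
Δφ = -4.869 − -49.490 = 44.621°.
a = sin²(Δφ/2) + cos φ₁ · cos φ₂ · sin²(Δλ/2) = 0.732083.
c = 2·atan2(√a, √(1−a)) = 2.05349 rad → d = 6371·c ≈ 13082.77 km.

13083 km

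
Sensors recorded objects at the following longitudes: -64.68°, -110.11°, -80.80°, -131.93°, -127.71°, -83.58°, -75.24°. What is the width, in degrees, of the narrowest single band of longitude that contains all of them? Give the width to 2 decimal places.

67.25°

Sort the longitudes: -131.93°, -127.71°, -110.11°, -83.58°, -80.80°, -75.24°, -64.68°.
Eastward gaps between consecutive values (wrapping around): 4.22°, 17.60°, 26.53°, 2.78°, 5.56°, 10.56°, 292.75°.
Largest gap = 292.75° ⇒ minimal covering band is its complement: 360° − 292.75° = 67.25°.
Band runs from -131.93° eastward to -64.68°.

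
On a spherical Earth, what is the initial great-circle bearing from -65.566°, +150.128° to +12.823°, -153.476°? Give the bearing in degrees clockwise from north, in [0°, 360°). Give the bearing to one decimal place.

Δλ = -153.476 − 150.128 = -303.604°; wrapped into (−180°, 180°]: 56.396°.
θ = atan2( sin Δλ · cos φ₂ , cos φ₁ · sin φ₂ − sin φ₁ · cos φ₂ · cos Δλ )
  = atan2(0.81211, 0.58312) = 54.321° → normalised to [0°, 360°): 54.321°.

54.3°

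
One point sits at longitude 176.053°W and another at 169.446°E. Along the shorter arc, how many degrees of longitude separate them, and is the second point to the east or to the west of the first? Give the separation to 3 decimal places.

Raw difference: 169.446 − -176.053 = 345.499°.
Normalise into (−180°, 180°]: 345.499° − 360° = -14.501°.
Negative ⇒ the second point lies to the west; separation 14.501°.

14.501° west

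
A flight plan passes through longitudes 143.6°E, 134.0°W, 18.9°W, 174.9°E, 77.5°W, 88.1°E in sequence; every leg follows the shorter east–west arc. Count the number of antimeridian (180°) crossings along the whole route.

3

Leg 1: +143.6° → -134.0°, shortest Δλ = 82.4° (east) — crosses 180°.
Leg 2: -134.0° → -18.9°, shortest Δλ = 115.1° (east) — does not cross 180°.
Leg 3: -18.9° → +174.9°, shortest Δλ = -166.2° (west) — crosses 180°.
Leg 4: +174.9° → -77.5°, shortest Δλ = 107.6° (east) — crosses 180°.
Leg 5: -77.5° → +88.1°, shortest Δλ = 165.6° (east) — does not cross 180°.
Total crossings: 3.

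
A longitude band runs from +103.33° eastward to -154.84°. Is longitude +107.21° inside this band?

Band width going east from +103.33° to -154.84°: ((-154.84 − 103.33) mod 360) = 101.83°.
Offset of +107.21° east of the west edge: ((107.21 − 103.33) mod 360) = 3.88°.
3.88° ≤ 101.83° ⇒ inside.

Yes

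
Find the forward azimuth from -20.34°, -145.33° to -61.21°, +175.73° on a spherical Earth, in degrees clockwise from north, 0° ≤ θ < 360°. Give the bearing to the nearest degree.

Δλ = 175.73 − -145.33 = 321.06°; wrapped into (−180°, 180°]: -38.94°.
θ = atan2( sin Δλ · cos φ₂ , cos φ₁ · sin φ₂ − sin φ₁ · cos φ₂ · cos Δλ )
  = atan2(-0.30269, -0.69154) = -156.361° → normalised to [0°, 360°): 203.639°.

204°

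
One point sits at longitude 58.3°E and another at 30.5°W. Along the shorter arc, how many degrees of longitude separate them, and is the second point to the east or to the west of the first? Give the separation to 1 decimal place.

Raw difference: -30.5 − 58.3 = -88.8°.
Normalise into (−180°, 180°]: -88.8° stays -88.8°.
Negative ⇒ the second point lies to the west; separation 88.8°.

88.8° west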